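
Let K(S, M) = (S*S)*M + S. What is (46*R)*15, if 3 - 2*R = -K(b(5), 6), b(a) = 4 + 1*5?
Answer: 171810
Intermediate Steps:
b(a) = 9 (b(a) = 4 + 5 = 9)
K(S, M) = S + M*S² (K(S, M) = S²*M + S = M*S² + S = S + M*S²)
R = 249 (R = 3/2 - (-1)*9*(1 + 6*9)/2 = 3/2 - (-1)*9*(1 + 54)/2 = 3/2 - (-1)*9*55/2 = 3/2 - (-1)*495/2 = 3/2 - ½*(-495) = 3/2 + 495/2 = 249)
(46*R)*15 = (46*249)*15 = 11454*15 = 171810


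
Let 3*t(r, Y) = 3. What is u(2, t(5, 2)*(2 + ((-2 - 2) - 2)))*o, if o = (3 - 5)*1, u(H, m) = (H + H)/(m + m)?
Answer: 1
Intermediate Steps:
t(r, Y) = 1 (t(r, Y) = (1/3)*3 = 1)
u(H, m) = H/m (u(H, m) = (2*H)/((2*m)) = (2*H)*(1/(2*m)) = H/m)
o = -2 (o = -2*1 = -2)
u(2, t(5, 2)*(2 + ((-2 - 2) - 2)))*o = (2/((1*(2 + ((-2 - 2) - 2)))))*(-2) = (2/((1*(2 + (-4 - 2)))))*(-2) = (2/((1*(2 - 6))))*(-2) = (2/((1*(-4))))*(-2) = (2/(-4))*(-2) = (2*(-1/4))*(-2) = -1/2*(-2) = 1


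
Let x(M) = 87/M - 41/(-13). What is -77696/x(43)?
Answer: -21716032/1447 ≈ -15008.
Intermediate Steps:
x(M) = 41/13 + 87/M (x(M) = 87/M - 41*(-1/13) = 87/M + 41/13 = 41/13 + 87/M)
-77696/x(43) = -77696/(41/13 + 87/43) = -77696/2894/559 = -77696*559/2894 = -21716032/1447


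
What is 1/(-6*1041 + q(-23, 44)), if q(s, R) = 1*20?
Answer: -1/6226 ≈ -0.00016062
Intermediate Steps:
q(s, R) = 20
1/(-6*1041 + q(-23, 44)) = 1/(-6*1041 + 20) = 1/(-6246 + 20) = 1/(-6226) = -1/6226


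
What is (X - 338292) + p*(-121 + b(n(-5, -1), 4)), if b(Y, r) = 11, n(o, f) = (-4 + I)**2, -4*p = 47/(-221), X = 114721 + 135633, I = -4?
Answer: -38871181/442 ≈ -87944.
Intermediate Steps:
X = 250354
p = 47/884 (p = -47/(4*(-221)) = -47*(-1)/(4*221) = -1/4*(-47/221) = 47/884 ≈ 0.053167)
n(o, f) = 64 (n(o, f) = (-4 - 4)**2 = (-8)**2 = 64)
(X - 338292) + p*(-121 + b(n(-5, -1), 4)) = (250354 - 338292) + 47*(-121 + 11)/884 = -87938 + (47/884)*(-110) = -87938 - 2585/442 = -38871181/442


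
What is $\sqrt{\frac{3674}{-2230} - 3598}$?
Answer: $\frac{i \sqrt{4475171805}}{1115} \approx 59.997 i$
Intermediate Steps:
$\sqrt{\frac{3674}{-2230} - 3598} = \sqrt{3674 \left(- \frac{1}{2230}\right) - 3598} = \sqrt{- \frac{1837}{1115} - 3598} = \sqrt{- \frac{4013607}{1115}} = \frac{i \sqrt{4475171805}}{1115}$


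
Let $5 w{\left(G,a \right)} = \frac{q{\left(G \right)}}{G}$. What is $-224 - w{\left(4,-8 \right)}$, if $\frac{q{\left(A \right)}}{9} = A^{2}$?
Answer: $- \frac{1156}{5} \approx -231.2$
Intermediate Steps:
$q{\left(A \right)} = 9 A^{2}$
$w{\left(G,a \right)} = \frac{9 G}{5}$ ($w{\left(G,a \right)} = \frac{9 G^{2} \frac{1}{G}}{5} = \frac{9 G}{5}$)
$-224 - w{\left(4,-8 \right)} = -224 - \frac{9}{5} \cdot 4 = -224 - \frac{36}{5} = - \frac{1156}{5}$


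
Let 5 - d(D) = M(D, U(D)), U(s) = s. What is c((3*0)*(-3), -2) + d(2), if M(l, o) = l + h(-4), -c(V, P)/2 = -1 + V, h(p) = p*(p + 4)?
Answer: 5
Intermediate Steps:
h(p) = p*(4 + p)
c(V, P) = 2 - 2*V (c(V, P) = -2*(-1 + V) = 2 - 2*V)
M(l, o) = l (M(l, o) = l - 4*(4 - 4) = l - 4*0 = l + 0 = l)
d(D) = 5 - D
c((3*0)*(-3), -2) + d(2) = (2 - 2*3*0*(-3)) + (5 - 1*2) = (2 - 0*(-3)) + (5 - 2) = (2 - 2*0) + 3 = (2 + 0) + 3 = 2 + 3 = 5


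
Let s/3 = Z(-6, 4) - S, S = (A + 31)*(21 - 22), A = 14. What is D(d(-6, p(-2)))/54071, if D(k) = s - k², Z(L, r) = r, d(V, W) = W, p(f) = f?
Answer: 143/54071 ≈ 0.0026447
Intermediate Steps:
S = -45 (S = (14 + 31)*(21 - 22) = 45*(-1) = -45)
s = 147 (s = 3*(4 - 1*(-45)) = 3*(4 + 45) = 3*49 = 147)
D(k) = 147 - k²
D(d(-6, p(-2)))/54071 = (147 - 1*(-2)²)/54071 = (147 - 1*4)*(1/54071) = (147 - 4)*(1/54071) = 143*(1/54071) = 143/54071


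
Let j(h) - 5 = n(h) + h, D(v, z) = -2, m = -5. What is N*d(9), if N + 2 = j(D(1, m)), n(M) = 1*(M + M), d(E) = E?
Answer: -27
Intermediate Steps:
n(M) = 2*M (n(M) = 1*(2*M) = 2*M)
j(h) = 5 + 3*h (j(h) = 5 + (2*h + h) = 5 + 3*h)
N = -3 (N = -2 + (5 + 3*(-2)) = -2 + (5 - 6) = -2 - 1 = -3)
N*d(9) = -3*9 = -27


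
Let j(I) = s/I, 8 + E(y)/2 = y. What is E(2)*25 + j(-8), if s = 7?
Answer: -2407/8 ≈ -300.88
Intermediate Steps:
E(y) = -16 + 2*y
j(I) = 7/I
E(2)*25 + j(-8) = (-16 + 2*2)*25 + 7/(-8) = (-16 + 4)*25 + 7*(-⅛) = -12*25 - 7/8 = -300 - 7/8 = -2407/8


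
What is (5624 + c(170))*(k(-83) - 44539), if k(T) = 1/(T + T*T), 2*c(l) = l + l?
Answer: -878174658401/3403 ≈ -2.5806e+8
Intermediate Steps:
c(l) = l (c(l) = (l + l)/2 = (2*l)/2 = l)
k(T) = 1/(T + T²)
(5624 + c(170))*(k(-83) - 44539) = (5624 + 170)*(1/((-83)*(1 - 83)) - 44539) = 5794*(-1/83/(-82) - 44539) = 5794*(-1/83*(-1/82) - 44539) = 5794*(1/6806 - 44539) = 5794*(-303132433/6806) = -878174658401/3403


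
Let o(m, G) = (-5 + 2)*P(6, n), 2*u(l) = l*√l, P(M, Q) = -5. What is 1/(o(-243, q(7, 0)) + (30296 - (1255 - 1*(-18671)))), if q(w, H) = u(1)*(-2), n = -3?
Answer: 1/10385 ≈ 9.6293e-5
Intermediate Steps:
u(l) = l^(3/2)/2 (u(l) = (l*√l)/2 = l^(3/2)/2)
q(w, H) = -1 (q(w, H) = (1^(3/2)/2)*(-2) = ((½)*1)*(-2) = (½)*(-2) = -1)
o(m, G) = 15 (o(m, G) = (-5 + 2)*(-5) = -3*(-5) = 15)
1/(o(-243, q(7, 0)) + (30296 - (1255 - 1*(-18671)))) = 1/(15 + (30296 - (1255 - 1*(-18671)))) = 1/(15 + (30296 - (1255 + 18671))) = 1/(15 + (30296 - 1*19926)) = 1/(15 + (30296 - 19926)) = 1/(15 + 10370) = 1/10385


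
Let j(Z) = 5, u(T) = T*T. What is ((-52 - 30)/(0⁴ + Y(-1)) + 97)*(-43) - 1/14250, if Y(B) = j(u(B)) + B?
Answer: -23437688/7125 ≈ -3289.5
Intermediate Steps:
u(T) = T²
Y(B) = 5 + B
((-52 - 30)/(0⁴ + Y(-1)) + 97)*(-43) - 1/14250 = ((-52 - 30)/(0⁴ + (5 - 1)) + 97)*(-43) - 1/14250 = (-82/(0 + 4) + 97)*(-43) - 1*1/14250 = (-82/4 + 97)*(-43) - 1/14250 = (-82*¼ + 97)*(-43) - 1/14250 = (-41/2 + 97)*(-43) - 1/14250 = (153/2)*(-43) - 1/14250 = -6579/2 - 1/14250 = -23437688/7125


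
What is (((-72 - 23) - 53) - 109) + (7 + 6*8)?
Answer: -202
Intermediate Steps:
(((-72 - 23) - 53) - 109) + (7 + 6*8) = ((-95 - 53) - 109) + (7 + 48) = (-148 - 109) + 55 = -257 + 55 = -202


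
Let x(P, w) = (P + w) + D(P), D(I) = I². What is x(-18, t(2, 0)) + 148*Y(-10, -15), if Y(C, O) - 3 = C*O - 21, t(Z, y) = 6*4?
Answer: 19866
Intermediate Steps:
t(Z, y) = 24
Y(C, O) = -18 + C*O (Y(C, O) = 3 + (C*O - 21) = 3 + (-21 + C*O) = -18 + C*O)
x(P, w) = P + w + P² (x(P, w) = (P + w) + P² = P + w + P²)
x(-18, t(2, 0)) + 148*Y(-10, -15) = (-18 + 24 + (-18)²) + 148*(-18 - 10*(-15)) = (-18 + 24 + 324) + 148*(-18 + 150) = 330 + 148*132 = 330 + 19536 = 19866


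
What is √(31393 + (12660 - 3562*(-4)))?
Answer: √58301 ≈ 241.46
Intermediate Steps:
√(31393 + (12660 - 3562*(-4))) = √(31393 + (12660 - 1*(-14248))) = √(31393 + (12660 + 14248)) = √(31393 + 26908) = √58301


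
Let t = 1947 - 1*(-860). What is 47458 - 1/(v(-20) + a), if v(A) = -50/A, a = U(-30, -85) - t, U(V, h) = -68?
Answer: 272646212/5745 ≈ 47458.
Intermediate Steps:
t = 2807 (t = 1947 + 860 = 2807)
a = -2875 (a = -68 - 1*2807 = -68 - 2807 = -2875)
47458 - 1/(v(-20) + a) = 47458 - 1/(-50/(-20) - 2875) = 47458 - 1/(-50*(-1/20) - 2875) = 47458 - 1/(5/2 - 2875) = 47458 - 1/(-5745/2) = 47458 - 1*(-2/5745) = 47458 + 2/5745 = 272646212/5745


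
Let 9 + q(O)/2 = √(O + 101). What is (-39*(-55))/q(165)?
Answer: 3861/74 + 429*√266/74 ≈ 146.73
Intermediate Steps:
q(O) = -18 + 2*√(101 + O) (q(O) = -18 + 2*√(O + 101) = -18 + 2*√(101 + O))
(-39*(-55))/q(165) = (-39*(-55))/(-18 + 2*√(101 + 165)) = 2145/(-18 + 2*√266)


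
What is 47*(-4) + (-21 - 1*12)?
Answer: -221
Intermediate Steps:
47*(-4) + (-21 - 1*12) = -188 + (-21 - 12) = -188 - 33 = -221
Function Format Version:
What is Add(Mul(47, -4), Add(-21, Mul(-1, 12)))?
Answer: -221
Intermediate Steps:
Add(Mul(47, -4), Add(-21, Mul(-1, 12))) = Add(-188, Add(-21, -12)) = Add(-188, -33) = -221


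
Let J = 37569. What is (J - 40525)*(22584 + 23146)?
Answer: -135177880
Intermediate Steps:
(J - 40525)*(22584 + 23146) = (37569 - 40525)*(22584 + 23146) = -2956*45730 = -135177880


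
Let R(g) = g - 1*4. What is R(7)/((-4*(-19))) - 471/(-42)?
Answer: 5987/532 ≈ 11.254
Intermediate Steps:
R(g) = -4 + g (R(g) = g - 4 = -4 + g)
R(7)/((-4*(-19))) - 471/(-42) = (-4 + 7)/((-4*(-19))) - 471/(-42) = 3/76 - 471*(-1/42) = 3*(1/76) + 157/14 = 3/76 + 157/14 = 5987/532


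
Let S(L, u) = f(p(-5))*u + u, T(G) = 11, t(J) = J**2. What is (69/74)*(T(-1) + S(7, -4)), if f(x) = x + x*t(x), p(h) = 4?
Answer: -18285/74 ≈ -247.09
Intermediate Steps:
f(x) = x + x**3 (f(x) = x + x*x**2 = x + x**3)
S(L, u) = 69*u (S(L, u) = (4 + 4**3)*u + u = (4 + 64)*u + u = 68*u + u = 69*u)
(69/74)*(T(-1) + S(7, -4)) = (69/74)*(11 + 69*(-4)) = (69*(1/74))*(11 - 276) = (69/74)*(-265) = -18285/74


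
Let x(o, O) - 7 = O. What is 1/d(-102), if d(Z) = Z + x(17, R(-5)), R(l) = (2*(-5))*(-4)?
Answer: -1/55 ≈ -0.018182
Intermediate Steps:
R(l) = 40 (R(l) = -10*(-4) = 40)
x(o, O) = 7 + O
d(Z) = 47 + Z (d(Z) = Z + (7 + 40) = Z + 47 = 47 + Z)
1/d(-102) = 1/(47 - 102) = 1/(-55) = -1/55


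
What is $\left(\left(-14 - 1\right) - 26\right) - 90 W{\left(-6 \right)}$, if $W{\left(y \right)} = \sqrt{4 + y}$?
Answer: $-41 - 90 i \sqrt{2} \approx -41.0 - 127.28 i$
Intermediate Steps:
$\left(\left(-14 - 1\right) - 26\right) - 90 W{\left(-6 \right)} = \left(\left(-14 - 1\right) - 26\right) - 90 \sqrt{4 - 6} = \left(-15 - 26\right) - 90 \sqrt{-2} = -41 - 90 i \sqrt{2}$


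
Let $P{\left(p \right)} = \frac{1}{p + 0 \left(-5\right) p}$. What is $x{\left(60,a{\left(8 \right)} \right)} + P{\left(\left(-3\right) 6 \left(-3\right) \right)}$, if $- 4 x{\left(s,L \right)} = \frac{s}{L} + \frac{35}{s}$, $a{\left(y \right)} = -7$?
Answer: $\frac{6095}{3024} \approx 2.0155$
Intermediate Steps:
$x{\left(s,L \right)} = - \frac{35}{4 s} - \frac{s}{4 L}$ ($x{\left(s,L \right)} = - \frac{\frac{s}{L} + \frac{35}{s}}{4} = - \frac{\frac{35}{s} + \frac{s}{L}}{4} = - \frac{35}{4 s} - \frac{s}{4 L}$)
$P{\left(p \right)} = \frac{1}{p}$ ($P{\left(p \right)} = \frac{1}{p + 0 p} = \frac{1}{p + 0} = \frac{1}{p}$)
$x{\left(60,a{\left(8 \right)} \right)} + P{\left(\left(-3\right) 6 \left(-3\right) \right)} = \left(- \frac{35}{4 \cdot 60} - \frac{15}{-7}\right) + \frac{1}{\left(-3\right) 6 \left(-3\right)} = \left(\left(- \frac{35}{4}\right) \frac{1}{60} - 15 \left(- \frac{1}{7}\right)\right) + \frac{1}{\left(-18\right) \left(-3\right)} = \left(- \frac{7}{48} + \frac{15}{7}\right) + \frac{1}{54} = \frac{671}{336} + \frac{1}{54} = \frac{6095}{3024}$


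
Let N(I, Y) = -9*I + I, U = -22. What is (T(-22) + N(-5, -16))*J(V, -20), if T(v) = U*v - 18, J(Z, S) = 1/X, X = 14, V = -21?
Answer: 253/7 ≈ 36.143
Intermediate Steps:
J(Z, S) = 1/14
N(I, Y) = -8*I
T(v) = -18 - 22*v (T(v) = -22*v - 18 = -18 - 22*v)
(T(-22) + N(-5, -16))*J(V, -20) = ((-18 - 22*(-22)) - 8*(-5))*(1/14) = ((-18 + 484) + 40)*(1/14) = (466 + 40)*(1/14) = 506*(1/14) = 253/7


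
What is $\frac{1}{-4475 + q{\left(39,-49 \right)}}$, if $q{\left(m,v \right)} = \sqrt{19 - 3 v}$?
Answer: $- \frac{4475}{20025459} - \frac{\sqrt{166}}{20025459} \approx -0.00022411$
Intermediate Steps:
$\frac{1}{-4475 + q{\left(39,-49 \right)}} = \frac{1}{-4475 + \sqrt{19 - -147}} = \frac{1}{-4475 + \sqrt{19 + 147}} = \frac{1}{-4475 + \sqrt{166}}$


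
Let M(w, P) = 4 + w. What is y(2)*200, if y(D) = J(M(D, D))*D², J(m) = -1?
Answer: -800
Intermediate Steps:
y(D) = -D²
y(2)*200 = -1*2²*200 = -1*4*200 = -4*200 = -800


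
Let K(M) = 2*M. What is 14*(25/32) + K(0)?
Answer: 175/16 ≈ 10.938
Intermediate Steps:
14*(25/32) + K(0) = 14*(25/32) + 2*0 = 14*(25*(1/32)) + 0 = 14*(25/32) + 0 = 175/16 + 0 = 175/16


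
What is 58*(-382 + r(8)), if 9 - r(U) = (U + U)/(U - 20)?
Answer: -64670/3 ≈ -21557.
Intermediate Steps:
r(U) = 9 - 2*U/(-20 + U) (r(U) = 9 - (U + U)/(U - 20) = 9 - 2*U/(-20 + U))
58*(-382 + r(8)) = 58*(-382 + (-180 + 7*8)/(-20 + 8)) = 58*(-382 + (-180 + 56)/(-12)) = 58*(-382 - 1/12*(-124)) = 58*(-382 + 31/3) = 58*(-1115/3) = -64670/3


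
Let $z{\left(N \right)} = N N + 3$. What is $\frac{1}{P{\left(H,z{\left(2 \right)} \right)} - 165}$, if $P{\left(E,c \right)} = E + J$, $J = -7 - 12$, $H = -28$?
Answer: $- \frac{1}{212} \approx -0.004717$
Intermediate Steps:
$z{\left(N \right)} = 3 + N^{2}$ ($z{\left(N \right)} = N^{2} + 3 = 3 + N^{2}$)
$J = -19$
$P{\left(E,c \right)} = -19 + E$ ($P{\left(E,c \right)} = E - 19 = -19 + E$)
$\frac{1}{P{\left(H,z{\left(2 \right)} \right)} - 165} = \frac{1}{\left(-19 - 28\right) - 165} = \frac{1}{-47 - 165} = \frac{1}{-212} = - \frac{1}{212}$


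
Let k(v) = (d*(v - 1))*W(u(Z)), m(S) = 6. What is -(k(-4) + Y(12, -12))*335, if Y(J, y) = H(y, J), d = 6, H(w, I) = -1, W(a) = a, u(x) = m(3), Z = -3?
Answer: 60635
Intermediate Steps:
u(x) = 6
Y(J, y) = -1
k(v) = -36 + 36*v (k(v) = (6*(v - 1))*6 = (6*(-1 + v))*6 = (-6 + 6*v)*6 = -36 + 36*v)
-(k(-4) + Y(12, -12))*335 = -((-36 + 36*(-4)) - 1)*335 = -((-36 - 144) - 1)*335 = -(-180 - 1)*335 = -(-181)*335 = -1*(-60635) = 60635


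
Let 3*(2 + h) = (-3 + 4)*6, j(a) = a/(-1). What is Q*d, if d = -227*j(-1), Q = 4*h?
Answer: 0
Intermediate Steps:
j(a) = -a (j(a) = a*(-1) = -a)
h = 0 (h = -2 + ((-3 + 4)*6)/3 = -2 + (1*6)/3 = -2 + (⅓)*6 = -2 + 2 = 0)
Q = 0 (Q = 4*0 = 0)
d = -227 (d = -(-227)*(-1) = -227*1 = -227)
Q*d = 0*(-227) = 0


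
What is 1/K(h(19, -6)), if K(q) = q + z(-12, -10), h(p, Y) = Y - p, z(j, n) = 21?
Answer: -¼ ≈ -0.25000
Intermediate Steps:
K(q) = 21 + q (K(q) = q + 21 = 21 + q)
1/K(h(19, -6)) = 1/(21 + (-6 - 1*19)) = 1/(21 + (-6 - 19)) = 1/(21 - 25) = 1/(-4) = -¼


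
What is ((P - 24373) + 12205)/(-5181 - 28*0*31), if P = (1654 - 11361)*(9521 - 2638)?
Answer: 66825449/5181 ≈ 12898.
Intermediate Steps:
P = -66813281 (P = -9707*6883 = -66813281)
((P - 24373) + 12205)/(-5181 - 28*0*31) = ((-66813281 - 24373) + 12205)/(-5181 - 28*0*31) = (-66837654 + 12205)/(-5181 + 0*31) = -66825449/(-5181 + 0) = -66825449/(-5181) = -66825449*(-1/5181) = 66825449/5181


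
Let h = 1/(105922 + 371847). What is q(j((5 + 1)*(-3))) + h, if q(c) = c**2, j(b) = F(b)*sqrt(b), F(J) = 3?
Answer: -77398577/477769 ≈ -162.00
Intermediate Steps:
j(b) = 3*sqrt(b)
h = 1/477769 ≈ 2.0931e-6
q(j((5 + 1)*(-3))) + h = (3*sqrt((5 + 1)*(-3)))**2 + 1/477769 = (3*sqrt(6*(-3)))**2 + 1/477769 = (3*sqrt(-18))**2 + 1/477769 = (3*(3*I*sqrt(2)))**2 + 1/477769 = (9*I*sqrt(2))**2 + 1/477769 = -162 + 1/477769 = -77398577/477769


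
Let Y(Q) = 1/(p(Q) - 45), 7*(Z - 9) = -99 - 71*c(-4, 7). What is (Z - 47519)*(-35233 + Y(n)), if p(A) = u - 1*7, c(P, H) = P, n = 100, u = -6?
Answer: 679233733275/406 ≈ 1.6730e+9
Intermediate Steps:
p(A) = -13 (p(A) = -6 - 1*7 = -6 - 7 = -13)
Z = 248/7 (Z = 9 + (-99 - 71*(-4))/7 = 9 + (-99 + 284)/7 = 9 + (⅐)*185 = 9 + 185/7 = 248/7 ≈ 35.429)
Y(Q) = -1/58 (Y(Q) = 1/(-13 - 45) = 1/(-58) = -1/58)
(Z - 47519)*(-35233 + Y(n)) = (248/7 - 47519)*(-35233 - 1/58) = -332385/7*(-2043515/58) = 679233733275/406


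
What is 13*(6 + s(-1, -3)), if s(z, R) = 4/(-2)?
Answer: 52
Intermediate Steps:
s(z, R) = -2 (s(z, R) = 4*(-1/2) = -2)
13*(6 + s(-1, -3)) = 13*(6 - 2) = 13*4 = 52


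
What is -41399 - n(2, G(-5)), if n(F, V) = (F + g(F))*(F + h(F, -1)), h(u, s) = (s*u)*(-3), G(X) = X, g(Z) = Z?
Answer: -41431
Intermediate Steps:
h(u, s) = -3*s*u
n(F, V) = 8*F**2 (n(F, V) = (F + F)*(F - 3*(-1)*F) = (2*F)*(F + 3*F) = (2*F)*(4*F) = 8*F**2)
-41399 - n(2, G(-5)) = -41399 - 8*2**2 = -41399 - 8*4 = -41399 - 1*32 = -41399 - 32 = -41431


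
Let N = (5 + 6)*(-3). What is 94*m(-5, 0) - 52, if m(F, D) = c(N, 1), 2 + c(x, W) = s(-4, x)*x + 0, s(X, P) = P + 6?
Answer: 83514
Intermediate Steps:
N = -33 (N = 11*(-3) = -33)
s(X, P) = 6 + P
c(x, W) = -2 + x*(6 + x) (c(x, W) = -2 + ((6 + x)*x + 0) = -2 + (x*(6 + x) + 0) = -2 + x*(6 + x))
m(F, D) = 889 (m(F, D) = -2 - 33*(6 - 33) = -2 - 33*(-27) = -2 + 891 = 889)
94*m(-5, 0) - 52 = 94*889 - 52 = 83566 - 52 = 83514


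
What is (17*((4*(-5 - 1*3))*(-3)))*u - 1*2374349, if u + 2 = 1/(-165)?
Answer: -130769259/55 ≈ -2.3776e+6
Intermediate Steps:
u = -331/165 (u = -2 + 1/(-165) = -2 - 1/165 = -331/165 ≈ -2.0061)
(17*((4*(-5 - 1*3))*(-3)))*u - 1*2374349 = (17*((4*(-5 - 1*3))*(-3)))*(-331/165) - 1*2374349 = (17*((4*(-5 - 3))*(-3)))*(-331/165) - 2374349 = (17*((4*(-8))*(-3)))*(-331/165) - 2374349 = (17*(-32*(-3)))*(-331/165) - 2374349 = (17*96)*(-331/165) - 2374349 = 1632*(-331/165) - 2374349 = -180064/55 - 2374349 = -130769259/55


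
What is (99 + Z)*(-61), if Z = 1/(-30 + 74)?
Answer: -265777/44 ≈ -6040.4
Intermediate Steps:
Z = 1/44 ≈ 0.022727
(99 + Z)*(-61) = (99 + 1/44)*(-61) = (4357/44)*(-61) = -265777/44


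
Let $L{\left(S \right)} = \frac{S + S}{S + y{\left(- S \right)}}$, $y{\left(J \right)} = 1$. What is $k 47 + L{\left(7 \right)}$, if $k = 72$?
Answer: $\frac{13543}{4} \approx 3385.8$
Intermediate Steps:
$L{\left(S \right)} = \frac{2 S}{1 + S}$ ($L{\left(S \right)} = \frac{S + S}{S + 1} = \frac{2 S}{1 + S}$)
$k 47 + L{\left(7 \right)} = 72 \cdot 47 + 2 \cdot 7 \frac{1}{1 + 7} = 3384 + 2 \cdot 7 \cdot \frac{1}{8} = 3384 + \frac{7}{4} = \frac{13543}{4}$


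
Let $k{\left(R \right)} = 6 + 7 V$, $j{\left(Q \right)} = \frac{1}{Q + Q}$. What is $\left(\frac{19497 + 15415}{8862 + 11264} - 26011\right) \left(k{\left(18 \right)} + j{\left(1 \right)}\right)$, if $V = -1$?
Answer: $\frac{261731237}{20126} \approx 13005.0$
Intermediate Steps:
$j{\left(Q \right)} = \frac{1}{2 Q}$
$k{\left(R \right)} = -1$ ($k{\left(R \right)} = 6 + 7 \left(-1\right) = 6 - 7 = -1$)
$\left(\frac{19497 + 15415}{8862 + 11264} - 26011\right) \left(k{\left(18 \right)} + j{\left(1 \right)}\right) = \left(\frac{19497 + 15415}{8862 + 11264} - 26011\right) \left(-1 + \frac{1}{2 \cdot 1}\right) = \left(\frac{34912}{20126} - 26011\right) \left(-1 + \frac{1}{2} \cdot 1\right) = \left(34912 \cdot \frac{1}{20126} - 26011\right) \left(-1 + \frac{1}{2}\right) = \left(\frac{17456}{10063} - 26011\right) \left(- \frac{1}{2}\right) = \left(- \frac{261731237}{10063}\right) \left(- \frac{1}{2}\right) = \frac{261731237}{20126}$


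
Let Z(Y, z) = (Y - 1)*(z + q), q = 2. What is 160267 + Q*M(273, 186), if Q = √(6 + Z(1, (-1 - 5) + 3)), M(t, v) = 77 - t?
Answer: 160267 - 196*√6 ≈ 1.5979e+5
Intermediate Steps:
Z(Y, z) = (-1 + Y)*(2 + z) (Z(Y, z) = (Y - 1)*(z + 2) = (-1 + Y)*(2 + z))
Q = √6 (Q = √(6 + (-2 - ((-1 - 5) + 3) + 2*1 + 1*((-1 - 5) + 3))) = √(6 + (-2 - (-6 + 3) + 2 + 1*(-6 + 3))) = √(6 + (-2 - 1*(-3) + 2 + 1*(-3))) = √(6 + (-2 + 3 + 2 - 3)) = √(6 + 0) = √6 ≈ 2.4495)
160267 + Q*M(273, 186) = 160267 + √6*(77 - 1*273) = 160267 + √6*(77 - 273) = 160267 + √6*(-196) = 160267 - 196*√6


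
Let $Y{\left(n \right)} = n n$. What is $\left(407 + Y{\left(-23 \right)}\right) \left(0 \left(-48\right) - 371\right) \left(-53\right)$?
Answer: $18404568$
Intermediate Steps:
$Y{\left(n \right)} = n^{2}$
$\left(407 + Y{\left(-23 \right)}\right) \left(0 \left(-48\right) - 371\right) \left(-53\right) = \left(407 + \left(-23\right)^{2}\right) \left(0 \left(-48\right) - 371\right) \left(-53\right) = \left(407 + 529\right) \left(0 - 371\right) \left(-53\right) = 936 \left(-371\right) \left(-53\right) = \left(-347256\right) \left(-53\right) = 18404568$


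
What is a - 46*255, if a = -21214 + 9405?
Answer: -23539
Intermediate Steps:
a = -11809
a - 46*255 = -11809 - 46*255 = -11809 - 11730 = -23539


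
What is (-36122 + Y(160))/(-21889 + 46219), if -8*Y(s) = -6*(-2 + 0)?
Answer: -72247/48660 ≈ -1.4847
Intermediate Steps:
Y(s) = -3/2 (Y(s) = -(-3)*(-2 + 0)/4 = -(-3)*(-2)/4 = -1/8*12 = -3/2)
(-36122 + Y(160))/(-21889 + 46219) = (-36122 - 3/2)/(-21889 + 46219) = -72247/2/24330 = -72247/2*1/24330 = -72247/48660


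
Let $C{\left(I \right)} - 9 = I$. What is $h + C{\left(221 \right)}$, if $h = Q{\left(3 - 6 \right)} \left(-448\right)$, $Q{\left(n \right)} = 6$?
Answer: $-2458$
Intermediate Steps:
$C{\left(I \right)} = 9 + I$
$h = -2688$ ($h = 6 \left(-448\right) = -2688$)
$h + C{\left(221 \right)} = -2688 + \left(9 + 221\right) = -2688 + 230 = -2458$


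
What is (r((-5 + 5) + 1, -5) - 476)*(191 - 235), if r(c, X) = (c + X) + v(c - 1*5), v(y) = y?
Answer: 21296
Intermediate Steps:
r(c, X) = -5 + X + 2*c (r(c, X) = (c + X) + (c - 1*5) = (X + c) + (c - 5) = (X + c) + (-5 + c) = -5 + X + 2*c)
(r((-5 + 5) + 1, -5) - 476)*(191 - 235) = ((-5 - 5 + 2*((-5 + 5) + 1)) - 476)*(191 - 235) = ((-5 - 5 + 2*(0 + 1)) - 476)*(-44) = ((-5 - 5 + 2*1) - 476)*(-44) = ((-5 - 5 + 2) - 476)*(-44) = (-8 - 476)*(-44) = -484*(-44) = 21296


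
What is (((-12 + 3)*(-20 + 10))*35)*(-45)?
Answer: -141750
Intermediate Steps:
(((-12 + 3)*(-20 + 10))*35)*(-45) = (-9*(-10)*35)*(-45) = (90*35)*(-45) = 3150*(-45) = -141750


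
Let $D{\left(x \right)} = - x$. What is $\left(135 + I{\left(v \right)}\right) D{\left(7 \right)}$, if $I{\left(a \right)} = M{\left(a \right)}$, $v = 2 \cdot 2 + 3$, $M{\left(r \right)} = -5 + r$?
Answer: $-959$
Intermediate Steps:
$v = 7$ ($v = 4 + 3 = 7$)
$I{\left(a \right)} = -5 + a$
$\left(135 + I{\left(v \right)}\right) D{\left(7 \right)} = \left(135 + \left(-5 + 7\right)\right) \left(\left(-1\right) 7\right) = \left(135 + 2\right) \left(-7\right) = 137 \left(-7\right) = -959$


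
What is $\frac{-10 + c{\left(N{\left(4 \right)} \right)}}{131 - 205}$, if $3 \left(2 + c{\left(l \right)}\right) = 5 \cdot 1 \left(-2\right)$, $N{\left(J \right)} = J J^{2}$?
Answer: $\frac{23}{111} \approx 0.20721$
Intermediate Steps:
$N{\left(J \right)} = J^{3}$
$c{\left(l \right)} = - \frac{16}{3}$ ($c{\left(l \right)} = -2 + \frac{5 \cdot 1 \left(-2\right)}{3} = -2 + \frac{5 \left(-2\right)}{3} = -2 + \frac{1}{3} \left(-10\right) = -2 - \frac{10}{3} = - \frac{16}{3}$)
$\frac{-10 + c{\left(N{\left(4 \right)} \right)}}{131 - 205} = \frac{-10 - \frac{16}{3}}{131 - 205} = - \frac{46}{3 \left(-74\right)} = \left(- \frac{46}{3}\right) \left(- \frac{1}{74}\right) = \frac{23}{111}$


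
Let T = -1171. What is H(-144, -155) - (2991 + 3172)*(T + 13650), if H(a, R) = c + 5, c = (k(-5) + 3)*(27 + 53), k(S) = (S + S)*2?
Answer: -76909432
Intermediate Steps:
k(S) = 4*S (k(S) = (2*S)*2 = 4*S)
c = -1360 (c = (4*(-5) + 3)*(27 + 53) = (-20 + 3)*80 = -17*80 = -1360)
H(a, R) = -1355 (H(a, R) = -1360 + 5 = -1355)
H(-144, -155) - (2991 + 3172)*(T + 13650) = -1355 - (2991 + 3172)*(-1171 + 13650) = -1355 - 6163*12479 = -1355 - 1*76908077 = -1355 - 76908077 = -76909432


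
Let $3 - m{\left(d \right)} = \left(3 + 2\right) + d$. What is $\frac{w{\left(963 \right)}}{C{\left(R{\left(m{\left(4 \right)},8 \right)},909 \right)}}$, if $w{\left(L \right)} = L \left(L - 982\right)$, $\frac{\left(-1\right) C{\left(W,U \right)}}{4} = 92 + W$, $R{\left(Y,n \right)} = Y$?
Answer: $\frac{18297}{344} \approx 53.189$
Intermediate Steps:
$m{\left(d \right)} = -2 - d$ ($m{\left(d \right)} = 3 - \left(\left(3 + 2\right) + d\right) = 3 - \left(5 + d\right) = -2 - d$)
$C{\left(W,U \right)} = -368 - 4 W$ ($C{\left(W,U \right)} = - 4 \left(92 + W\right) = -368 - 4 W$)
$w{\left(L \right)} = L \left(-982 + L\right)$
$\frac{w{\left(963 \right)}}{C{\left(R{\left(m{\left(4 \right)},8 \right)},909 \right)}} = \frac{963 \left(-982 + 963\right)}{-368 - 4 \left(-2 - 4\right)} = \frac{963 \left(-19\right)}{-368 - 4 \left(-2 - 4\right)} = - \frac{18297}{-368 - -24} = - \frac{18297}{-368 + 24} = - \frac{18297}{-344} = \left(-18297\right) \left(- \frac{1}{344}\right) = \frac{18297}{344}$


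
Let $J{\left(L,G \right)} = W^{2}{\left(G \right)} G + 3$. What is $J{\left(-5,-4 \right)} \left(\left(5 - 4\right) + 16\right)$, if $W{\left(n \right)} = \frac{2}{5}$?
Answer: $\frac{1003}{25} \approx 40.12$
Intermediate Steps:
$W{\left(n \right)} = \frac{2}{5}$ ($W{\left(n \right)} = 2 \cdot \frac{1}{5} = \frac{2}{5}$)
$J{\left(L,G \right)} = 3 + \frac{4 G}{25}$ ($J{\left(L,G \right)} = \left(\frac{2}{5}\right)^{2} G + 3 = \frac{4 G}{25} + 3 = 3 + \frac{4 G}{25}$)
$J{\left(-5,-4 \right)} \left(\left(5 - 4\right) + 16\right) = \left(3 + \frac{4}{25} \left(-4\right)\right) \left(\left(5 - 4\right) + 16\right) = \left(3 - \frac{16}{25}\right) \left(1 + 16\right) = \frac{59}{25} \cdot 17 = \frac{1003}{25}$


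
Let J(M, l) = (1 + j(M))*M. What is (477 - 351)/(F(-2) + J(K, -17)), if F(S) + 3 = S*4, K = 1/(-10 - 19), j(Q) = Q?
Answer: -11774/1031 ≈ -11.420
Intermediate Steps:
K = -1/29 (K = 1/(-29) = -1/29 ≈ -0.034483)
F(S) = -3 + 4*S (F(S) = -3 + S*4 = -3 + 4*S)
J(M, l) = M*(1 + M) (J(M, l) = (1 + M)*M = M*(1 + M))
(477 - 351)/(F(-2) + J(K, -17)) = (477 - 351)/((-3 + 4*(-2)) - (1 - 1/29)/29) = 126/((-3 - 8) - 1/29*28/29) = 126/(-11 - 28/841) = 126/(-9279/841) = 126*(-841/9279) = -11774/1031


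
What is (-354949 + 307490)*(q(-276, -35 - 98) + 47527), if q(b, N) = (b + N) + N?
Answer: -2229861115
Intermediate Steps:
q(b, N) = b + 2*N (q(b, N) = (N + b) + N = b + 2*N)
(-354949 + 307490)*(q(-276, -35 - 98) + 47527) = (-354949 + 307490)*((-276 + 2*(-35 - 98)) + 47527) = -47459*((-276 + 2*(-133)) + 47527) = -47459*((-276 - 266) + 47527) = -47459*(-542 + 47527) = -47459*46985 = -2229861115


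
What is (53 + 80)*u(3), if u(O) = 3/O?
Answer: 133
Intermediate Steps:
(53 + 80)*u(3) = (53 + 80)*(3/3) = 133*(3*(1/3)) = 133*1 = 133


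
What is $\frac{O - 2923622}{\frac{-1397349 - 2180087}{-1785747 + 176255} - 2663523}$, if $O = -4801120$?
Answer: $\frac{1554113806383}{535864422860} \approx 2.9002$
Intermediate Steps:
$\frac{O - 2923622}{\frac{-1397349 - 2180087}{-1785747 + 176255} - 2663523} = \frac{-4801120 - 2923622}{\frac{-1397349 - 2180087}{-1785747 + 176255} - 2663523} = - \frac{7724742}{- \frac{3577436}{-1609492} - 2663523} = - \frac{7724742}{\left(-3577436\right) \left(- \frac{1}{1609492}\right) - 2663523} = - \frac{7724742}{\frac{894359}{402373} - 2663523} = - \frac{7724742}{- \frac{1071728845720}{402373}} = \left(-7724742\right) \left(- \frac{402373}{1071728845720}\right) = \frac{1554113806383}{535864422860}$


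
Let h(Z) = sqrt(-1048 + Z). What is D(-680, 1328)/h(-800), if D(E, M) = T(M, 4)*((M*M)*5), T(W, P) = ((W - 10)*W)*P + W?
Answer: -15436968197120*I*sqrt(462)/231 ≈ -1.4364e+12*I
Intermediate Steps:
T(W, P) = W + P*W*(-10 + W) (T(W, P) = ((-10 + W)*W)*P + W = (W*(-10 + W))*P + W = P*W*(-10 + W) + W = W + P*W*(-10 + W))
D(E, M) = 5*M**3*(-39 + 4*M) (D(E, M) = (M*(1 - 10*4 + 4*M))*((M*M)*5) = (M*(1 - 40 + 4*M))*(M**2*5) = (M*(-39 + 4*M))*(5*M**2) = 5*M**3*(-39 + 4*M))
D(-680, 1328)/h(-800) = (1328**3*(-195 + 20*1328))/(sqrt(-1048 - 800)) = (2342039552*(-195 + 26560))/(sqrt(-1848)) = (2342039552*26365)/((2*I*sqrt(462))) = 61747872788480*(-I*sqrt(462)/924) = -15436968197120*I*sqrt(462)/231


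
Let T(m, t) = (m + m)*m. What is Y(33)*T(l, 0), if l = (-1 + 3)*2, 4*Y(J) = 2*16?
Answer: 256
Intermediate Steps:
Y(J) = 8 (Y(J) = (2*16)/4 = (¼)*32 = 8)
l = 4 (l = 2*2 = 4)
T(m, t) = 2*m² (T(m, t) = (2*m)*m = 2*m²)
Y(33)*T(l, 0) = 8*(2*4²) = 8*(2*16) = 8*32 = 256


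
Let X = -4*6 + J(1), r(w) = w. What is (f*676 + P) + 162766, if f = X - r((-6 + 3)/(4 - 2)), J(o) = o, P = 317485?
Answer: 465717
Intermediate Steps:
X = -23 (X = -4*6 + 1 = -24 + 1 = -23)
f = -43/2 (f = -23 - (-6 + 3)/(4 - 2) = -23 - (-3)/2 = -23 - 1*(-3/2) = -23 + 3/2 = -43/2 ≈ -21.500)
(f*676 + P) + 162766 = (-43/2*676 + 317485) + 162766 = (-14534 + 317485) + 162766 = 302951 + 162766 = 465717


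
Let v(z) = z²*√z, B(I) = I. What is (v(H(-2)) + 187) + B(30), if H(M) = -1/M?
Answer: 217 + √2/8 ≈ 217.18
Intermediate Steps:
v(z) = z^(5/2)
(v(H(-2)) + 187) + B(30) = ((-1/(-2))^(5/2) + 187) + 30 = ((-1*(-½))^(5/2) + 187) + 30 = ((½)^(5/2) + 187) + 30 = (√2/8 + 187) + 30 = (187 + √2/8) + 30 = 217 + √2/8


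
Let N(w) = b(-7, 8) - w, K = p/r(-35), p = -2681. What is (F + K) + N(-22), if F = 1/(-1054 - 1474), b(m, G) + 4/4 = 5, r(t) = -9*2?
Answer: 3980327/22752 ≈ 174.94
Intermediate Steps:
r(t) = -18
b(m, G) = 4 (b(m, G) = -1 + 5 = 4)
F = -1/2528 (F = 1/(-2528) = -1/2528 ≈ -0.00039557)
K = 2681/18 (K = -2681/(-18) = -2681*(-1/18) = 2681/18 ≈ 148.94)
N(w) = 4 - w
(F + K) + N(-22) = (-1/2528 + 2681/18) + (4 - 1*(-22)) = 3388775/22752 + (4 + 22) = 3388775/22752 + 26 = 3980327/22752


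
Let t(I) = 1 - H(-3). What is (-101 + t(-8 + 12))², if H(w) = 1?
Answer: 10201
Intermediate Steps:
t(I) = 0 (t(I) = 1 - 1*1 = 1 - 1 = 0)
(-101 + t(-8 + 12))² = (-101 + 0)² = (-101)² = 10201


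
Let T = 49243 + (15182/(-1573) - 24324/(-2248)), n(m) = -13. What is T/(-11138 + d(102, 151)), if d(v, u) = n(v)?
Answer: -6219017921/1408253418 ≈ -4.4161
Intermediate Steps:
d(v, u) = -13
T = 43533125447/884026 (T = 49243 + (15182*(-1/1573) - 24324*(-1/2248)) = 49243 + (-15182/1573 + 6081/562) = 49243 + 1033129/884026 = 43533125447/884026 ≈ 49244.)
T/(-11138 + d(102, 151)) = 43533125447/(884026*(-11138 - 13)) = (43533125447/884026)/(-11151) = (43533125447/884026)*(-1/11151) = -6219017921/1408253418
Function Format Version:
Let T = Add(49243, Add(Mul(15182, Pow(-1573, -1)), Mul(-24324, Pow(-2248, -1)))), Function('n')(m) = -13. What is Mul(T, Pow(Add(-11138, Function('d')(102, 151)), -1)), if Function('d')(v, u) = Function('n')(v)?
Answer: Rational(-6219017921, 1408253418) ≈ -4.4161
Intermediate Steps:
Function('d')(v, u) = -13
T = Rational(43533125447, 884026) (T = Add(49243, Add(Mul(15182, Rational(-1, 1573)), Mul(-24324, Rational(-1, 2248)))) = Add(49243, Add(Rational(-15182, 1573), Rational(6081, 562))) = Add(49243, Rational(1033129, 884026)) = Rational(43533125447, 884026) ≈ 49244.)
Mul(T, Pow(Add(-11138, Function('d')(102, 151)), -1)) = Mul(Rational(43533125447, 884026), Pow(Add(-11138, -13), -1)) = Mul(Rational(43533125447, 884026), Pow(-11151, -1)) = Mul(Rational(43533125447, 884026), Rational(-1, 11151)) = Rational(-6219017921, 1408253418)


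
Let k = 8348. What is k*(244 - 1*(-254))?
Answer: 4157304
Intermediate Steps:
k*(244 - 1*(-254)) = 8348*(244 - 1*(-254)) = 8348*(244 + 254) = 8348*498 = 4157304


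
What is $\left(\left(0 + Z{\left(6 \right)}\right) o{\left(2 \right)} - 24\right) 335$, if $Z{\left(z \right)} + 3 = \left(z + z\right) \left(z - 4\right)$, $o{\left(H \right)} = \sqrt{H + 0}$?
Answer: $-8040 + 7035 \sqrt{2} \approx 1909.0$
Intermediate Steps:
$o{\left(H \right)} = \sqrt{H}$
$Z{\left(z \right)} = -3 + 2 z \left(-4 + z\right)$ ($Z{\left(z \right)} = -3 + \left(z + z\right) \left(z - 4\right) = -3 + 2 z \left(-4 + z\right)$)
$\left(\left(0 + Z{\left(6 \right)}\right) o{\left(2 \right)} - 24\right) 335 = \left(\left(0 - \left(51 - 72\right)\right) \sqrt{2} - 24\right) 335 = \left(\left(0 - -21\right) \sqrt{2} - 24\right) 335 = \left(\left(0 + 21\right) \sqrt{2} - 24\right) 335 = \left(21 \sqrt{2} - 24\right) 335 = \left(-24 + 21 \sqrt{2}\right) 335 = -8040 + 7035 \sqrt{2}$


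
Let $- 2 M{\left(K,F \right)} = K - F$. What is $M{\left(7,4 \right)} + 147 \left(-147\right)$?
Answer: $- \frac{43221}{2} \approx -21611.0$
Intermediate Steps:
$M{\left(K,F \right)} = \frac{F}{2} - \frac{K}{2}$ ($M{\left(K,F \right)} = - \frac{K - F}{2} = \frac{F}{2} - \frac{K}{2}$)
$M{\left(7,4 \right)} + 147 \left(-147\right) = \left(\frac{1}{2} \cdot 4 - \frac{7}{2}\right) + 147 \left(-147\right) = \left(2 - \frac{7}{2}\right) - 21609 = - \frac{3}{2} - 21609 = - \frac{43221}{2}$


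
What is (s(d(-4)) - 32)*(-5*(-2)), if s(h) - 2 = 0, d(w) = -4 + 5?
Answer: -300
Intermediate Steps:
d(w) = 1
s(h) = 2 (s(h) = 2 + 0 = 2)
(s(d(-4)) - 32)*(-5*(-2)) = (2 - 32)*(-5*(-2)) = -30*10 = -300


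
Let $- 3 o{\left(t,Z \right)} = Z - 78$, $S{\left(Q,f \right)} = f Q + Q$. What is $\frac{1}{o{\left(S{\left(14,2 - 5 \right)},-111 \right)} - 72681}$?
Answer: $- \frac{1}{72618} \approx -1.3771 \cdot 10^{-5}$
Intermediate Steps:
$S{\left(Q,f \right)} = Q + Q f$ ($S{\left(Q,f \right)} = Q f + Q = Q + Q f$)
$o{\left(t,Z \right)} = 26 - \frac{Z}{3}$ ($o{\left(t,Z \right)} = - \frac{Z - 78}{3} = - \frac{-78 + Z}{3} = 26 - \frac{Z}{3}$)
$\frac{1}{o{\left(S{\left(14,2 - 5 \right)},-111 \right)} - 72681} = \frac{1}{\left(26 - -37\right) - 72681} = \frac{1}{\left(26 + 37\right) - 72681} = \frac{1}{63 - 72681} = \frac{1}{-72618} = - \frac{1}{72618}$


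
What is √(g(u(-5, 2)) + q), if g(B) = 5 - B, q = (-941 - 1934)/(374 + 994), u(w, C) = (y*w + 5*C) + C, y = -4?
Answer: I*√1512818/228 ≈ 5.3946*I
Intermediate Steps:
u(w, C) = -4*w + 6*C (u(w, C) = (-4*w + 5*C) + C = -4*w + 6*C)
q = -2875/1368 ≈ -2.1016
√(g(u(-5, 2)) + q) = √((5 - (-4*(-5) + 6*2)) - 2875/1368) = √((5 - (20 + 12)) - 2875/1368) = √((5 - 1*32) - 2875/1368) = √((5 - 32) - 2875/1368) = √(-27 - 2875/1368) = √(-39811/1368) = I*√1512818/228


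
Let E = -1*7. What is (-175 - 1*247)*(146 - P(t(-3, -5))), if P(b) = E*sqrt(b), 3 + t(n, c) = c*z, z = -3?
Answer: -61612 - 5908*sqrt(3) ≈ -71845.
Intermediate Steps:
t(n, c) = -3 - 3*c (t(n, c) = -3 + c*(-3) = -3 - 3*c)
E = -7
P(b) = -7*sqrt(b)
(-175 - 1*247)*(146 - P(t(-3, -5))) = (-175 - 1*247)*(146 - (-7)*sqrt(-3 - 3*(-5))) = (-175 - 247)*(146 - (-7)*sqrt(-3 + 15)) = -422*(146 - (-7)*sqrt(12)) = -422*(146 - (-7)*2*sqrt(3)) = -422*(146 - (-14)*sqrt(3)) = -422*(146 + 14*sqrt(3)) = -61612 - 5908*sqrt(3)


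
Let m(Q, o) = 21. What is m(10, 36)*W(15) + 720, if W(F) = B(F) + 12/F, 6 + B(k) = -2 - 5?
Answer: 2319/5 ≈ 463.80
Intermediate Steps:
B(k) = -13 (B(k) = -6 + (-2 - 5) = -6 - 7 = -13)
W(F) = -13 + 12/F
m(10, 36)*W(15) + 720 = 21*(-13 + 12/15) + 720 = 21*(-13 + 12*(1/15)) + 720 = 21*(-13 + ⅘) + 720 = 21*(-61/5) + 720 = -1281/5 + 720 = 2319/5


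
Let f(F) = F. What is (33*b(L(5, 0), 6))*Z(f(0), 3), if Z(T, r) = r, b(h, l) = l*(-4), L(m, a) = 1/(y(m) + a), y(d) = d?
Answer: -2376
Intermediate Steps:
L(m, a) = 1/(a + m) (L(m, a) = 1/(m + a) = 1/(a + m))
b(h, l) = -4*l
(33*b(L(5, 0), 6))*Z(f(0), 3) = (33*(-4*6))*3 = (33*(-24))*3 = -792*3 = -2376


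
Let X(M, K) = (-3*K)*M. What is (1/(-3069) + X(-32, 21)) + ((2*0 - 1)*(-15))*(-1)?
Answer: 6141068/3069 ≈ 2001.0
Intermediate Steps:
X(M, K) = -3*K*M
(1/(-3069) + X(-32, 21)) + ((2*0 - 1)*(-15))*(-1) = (1/(-3069) - 3*21*(-32)) + ((2*0 - 1)*(-15))*(-1) = (-1/3069 + 2016) + ((0 - 1)*(-15))*(-1) = 6187103/3069 - 1*(-15)*(-1) = 6187103/3069 + 15*(-1) = 6187103/3069 - 15 = 6141068/3069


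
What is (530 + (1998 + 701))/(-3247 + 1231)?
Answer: -3229/2016 ≈ -1.6017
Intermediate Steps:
(530 + (1998 + 701))/(-3247 + 1231) = (530 + 2699)/(-2016) = 3229*(-1/2016) = -3229/2016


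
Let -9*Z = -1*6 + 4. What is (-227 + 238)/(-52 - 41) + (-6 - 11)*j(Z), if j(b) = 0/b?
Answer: -11/93 ≈ -0.11828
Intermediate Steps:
Z = 2/9 (Z = -(-1*6 + 4)/9 = -(-6 + 4)/9 = -⅑*(-2) = 2/9 ≈ 0.22222)
j(b) = 0
(-227 + 238)/(-52 - 41) + (-6 - 11)*j(Z) = (-227 + 238)/(-52 - 41) + (-6 - 11)*0 = 11/(-93) - 17*0 = 11*(-1/93) + 0 = -11/93 + 0 = -11/93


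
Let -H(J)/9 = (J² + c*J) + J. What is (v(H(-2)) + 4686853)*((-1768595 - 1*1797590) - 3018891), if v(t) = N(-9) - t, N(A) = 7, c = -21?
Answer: -30865936991456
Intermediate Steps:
H(J) = -9*J² + 180*J (H(J) = -9*((J² - 21*J) + J) = -9*(J² - 20*J) = -9*J² + 180*J)
v(t) = 7 - t
(v(H(-2)) + 4686853)*((-1768595 - 1*1797590) - 3018891) = ((7 - 9*(-2)*(20 - 1*(-2))) + 4686853)*((-1768595 - 1*1797590) - 3018891) = ((7 - 9*(-2)*(20 + 2)) + 4686853)*((-1768595 - 1797590) - 3018891) = ((7 - 9*(-2)*22) + 4686853)*(-3566185 - 3018891) = ((7 - 1*(-396)) + 4686853)*(-6585076) = ((7 + 396) + 4686853)*(-6585076) = (403 + 4686853)*(-6585076) = 4687256*(-6585076) = -30865936991456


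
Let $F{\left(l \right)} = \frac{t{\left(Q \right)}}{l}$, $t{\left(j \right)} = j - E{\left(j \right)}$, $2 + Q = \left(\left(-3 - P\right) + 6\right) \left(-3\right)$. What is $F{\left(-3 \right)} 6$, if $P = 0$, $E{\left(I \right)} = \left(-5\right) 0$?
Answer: $22$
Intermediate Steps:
$E{\left(I \right)} = 0$
$Q = -11$ ($Q = -2 + \left(\left(-3 - 0\right) + 6\right) \left(-3\right) = -2 + \left(\left(-3 + 0\right) + 6\right) \left(-3\right) = -2 + \left(-3 + 6\right) \left(-3\right) = -2 + 3 \left(-3\right) = -2 - 9 = -11$)
$t{\left(j \right)} = j$ ($t{\left(j \right)} = j - 0 = j + 0 = j$)
$F{\left(l \right)} = - \frac{11}{l}$
$F{\left(-3 \right)} 6 = - \frac{11}{-3} \cdot 6 = \left(-11\right) \left(- \frac{1}{3}\right) 6 = \frac{11}{3} \cdot 6 = 22$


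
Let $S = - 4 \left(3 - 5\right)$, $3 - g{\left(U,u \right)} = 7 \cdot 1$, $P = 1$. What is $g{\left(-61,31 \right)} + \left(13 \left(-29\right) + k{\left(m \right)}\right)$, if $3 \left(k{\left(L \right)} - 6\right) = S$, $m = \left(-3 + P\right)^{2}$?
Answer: $- \frac{1117}{3} \approx -372.33$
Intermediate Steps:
$g{\left(U,u \right)} = -4$ ($g{\left(U,u \right)} = 3 - 7 \cdot 1 = 3 - 7 = -4$)
$m = 4$ ($m = \left(-3 + 1\right)^{2} = \left(-2\right)^{2} = 4$)
$S = 8$ ($S = \left(-4\right) \left(-2\right) = 8$)
$k{\left(L \right)} = \frac{26}{3}$ ($k{\left(L \right)} = 6 + \frac{1}{3} \cdot 8 = 6 + \frac{8}{3} = \frac{26}{3}$)
$g{\left(-61,31 \right)} + \left(13 \left(-29\right) + k{\left(m \right)}\right) = -4 + \left(13 \left(-29\right) + \frac{26}{3}\right) = -4 + \left(-377 + \frac{26}{3}\right) = -4 - \frac{1105}{3} = - \frac{1117}{3}$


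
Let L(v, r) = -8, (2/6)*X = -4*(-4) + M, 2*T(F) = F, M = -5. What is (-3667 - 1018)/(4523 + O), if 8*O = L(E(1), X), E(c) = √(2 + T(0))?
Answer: -4685/4522 ≈ -1.0360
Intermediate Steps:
T(F) = F/2
E(c) = √2 (E(c) = √(2 + (½)*0) = √(2 + 0) = √2)
X = 33 (X = 3*(-4*(-4) - 5) = 3*(16 - 5) = 3*11 = 33)
O = -1 (O = (⅛)*(-8) = -1)
(-3667 - 1018)/(4523 + O) = (-3667 - 1018)/(4523 - 1) = -4685/4522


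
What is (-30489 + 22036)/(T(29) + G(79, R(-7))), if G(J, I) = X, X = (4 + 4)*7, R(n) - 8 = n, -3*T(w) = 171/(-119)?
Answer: -1005907/6721 ≈ -149.67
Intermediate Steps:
T(w) = 57/119 (T(w) = -57/(-119) = -57*(-1)/119 = -⅓*(-171/119) = 57/119)
R(n) = 8 + n
X = 56 (X = 8*7 = 56)
G(J, I) = 56
(-30489 + 22036)/(T(29) + G(79, R(-7))) = (-30489 + 22036)/(57/119 + 56) = -8453/6721/119 = -8453*119/6721 = -1005907/6721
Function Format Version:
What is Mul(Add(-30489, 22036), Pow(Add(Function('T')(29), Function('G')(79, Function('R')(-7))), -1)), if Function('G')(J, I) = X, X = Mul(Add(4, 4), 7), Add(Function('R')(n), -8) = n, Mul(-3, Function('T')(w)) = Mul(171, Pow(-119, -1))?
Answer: Rational(-1005907, 6721) ≈ -149.67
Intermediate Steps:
Function('T')(w) = Rational(57, 119) (Function('T')(w) = Mul(Rational(-1, 3), Mul(171, Pow(-119, -1))) = Mul(Rational(-1, 3), Mul(171, Rational(-1, 119))) = Mul(Rational(-1, 3), Rational(-171, 119)) = Rational(57, 119))
Function('R')(n) = Add(8, n)
X = 56 (X = Mul(8, 7) = 56)
Function('G')(J, I) = 56
Mul(Add(-30489, 22036), Pow(Add(Function('T')(29), Function('G')(79, Function('R')(-7))), -1)) = Mul(Add(-30489, 22036), Pow(Add(Rational(57, 119), 56), -1)) = Mul(-8453, Pow(Rational(6721, 119), -1)) = Mul(-8453, Rational(119, 6721)) = Rational(-1005907, 6721)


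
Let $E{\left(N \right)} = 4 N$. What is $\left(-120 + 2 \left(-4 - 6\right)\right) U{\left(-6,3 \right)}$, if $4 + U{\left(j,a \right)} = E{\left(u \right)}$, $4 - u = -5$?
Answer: $-4480$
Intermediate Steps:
$u = 9$ ($u = 4 - -5 = 4 + 5 = 9$)
$U{\left(j,a \right)} = 32$ ($U{\left(j,a \right)} = -4 + 4 \cdot 9 = -4 + 36 = 32$)
$\left(-120 + 2 \left(-4 - 6\right)\right) U{\left(-6,3 \right)} = \left(-120 + 2 \left(-4 - 6\right)\right) 32 = \left(-120 + 2 \left(-10\right)\right) 32 = \left(-120 - 20\right) 32 = \left(-140\right) 32 = -4480$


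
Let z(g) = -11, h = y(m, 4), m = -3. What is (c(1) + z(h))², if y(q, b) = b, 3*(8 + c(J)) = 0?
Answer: 361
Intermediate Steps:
c(J) = -8 (c(J) = -8 + (⅓)*0 = -8 + 0 = -8)
h = 4
(c(1) + z(h))² = (-8 - 11)² = (-19)² = 361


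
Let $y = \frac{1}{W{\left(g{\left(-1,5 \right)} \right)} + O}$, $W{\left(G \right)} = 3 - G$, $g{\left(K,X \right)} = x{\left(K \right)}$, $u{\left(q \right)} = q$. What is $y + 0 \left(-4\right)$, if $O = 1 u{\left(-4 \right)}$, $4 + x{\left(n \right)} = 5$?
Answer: $- \frac{1}{2} \approx -0.5$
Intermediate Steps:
$x{\left(n \right)} = 1$ ($x{\left(n \right)} = -4 + 5 = 1$)
$O = -4$ ($O = 1 \left(-4\right) = -4$)
$g{\left(K,X \right)} = 1$
$y = - \frac{1}{2}$ ($y = \frac{1}{\left(3 - 1\right) - 4} = \frac{1}{2 - 4} = \frac{1}{-2} = - \frac{1}{2} \approx -0.5$)
$y + 0 \left(-4\right) = - \frac{1}{2} + 0 \left(-4\right) = - \frac{1}{2} + 0 = - \frac{1}{2}$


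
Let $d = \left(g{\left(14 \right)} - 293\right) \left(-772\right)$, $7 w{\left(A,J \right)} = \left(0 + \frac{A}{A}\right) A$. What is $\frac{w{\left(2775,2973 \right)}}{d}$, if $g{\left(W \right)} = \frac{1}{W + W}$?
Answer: $\frac{2775}{1583179} \approx 0.0017528$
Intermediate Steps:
$w{\left(A,J \right)} = \frac{A}{7}$ ($w{\left(A,J \right)} = \frac{\left(0 + \frac{A}{A}\right) A}{7} = \frac{\left(0 + 1\right) A}{7} = \frac{1 A}{7} = \frac{A}{7}$)
$g{\left(W \right)} = \frac{1}{2 W}$
$d = \frac{1583179}{7}$ ($d = \left(\frac{1}{2 \cdot 14} - 293\right) \left(-772\right) = \left(\frac{1}{2} \cdot \frac{1}{14} - 293\right) \left(-772\right) = \left(\frac{1}{28} - 293\right) \left(-772\right) = \left(- \frac{8203}{28}\right) \left(-772\right) = \frac{1583179}{7} \approx 2.2617 \cdot 10^{5}$)
$\frac{w{\left(2775,2973 \right)}}{d} = \frac{\frac{1}{7} \cdot 2775}{\frac{1583179}{7}} = \frac{2775}{7} \cdot \frac{7}{1583179} = \frac{2775}{1583179}$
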